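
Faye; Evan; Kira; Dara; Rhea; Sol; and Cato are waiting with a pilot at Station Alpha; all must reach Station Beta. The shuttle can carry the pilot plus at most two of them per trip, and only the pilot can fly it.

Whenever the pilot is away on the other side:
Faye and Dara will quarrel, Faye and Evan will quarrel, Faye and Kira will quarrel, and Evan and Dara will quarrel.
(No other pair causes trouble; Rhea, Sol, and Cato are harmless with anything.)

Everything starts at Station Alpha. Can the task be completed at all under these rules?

1. Pilot goes to Station Beta with Evan and Faye.  [Station Alpha: Cato, Dara, Kira, Rhea, Sol | Station Beta: Evan, Faye]
2. Pilot goes back to Station Alpha with Faye.  [Station Alpha: Cato, Dara, Faye, Kira, Rhea, Sol | Station Beta: Evan]
3. Pilot goes to Station Beta with Faye and Kira.  [Station Alpha: Cato, Dara, Rhea, Sol | Station Beta: Evan, Faye, Kira]
4. Pilot goes back to Station Alpha with Faye.  [Station Alpha: Cato, Dara, Faye, Rhea, Sol | Station Beta: Evan, Kira]
5. Pilot goes to Station Beta with Faye and Rhea.  [Station Alpha: Cato, Dara, Sol | Station Beta: Evan, Faye, Kira, Rhea]
6. Pilot goes back to Station Alpha with Faye.  [Station Alpha: Cato, Dara, Faye, Sol | Station Beta: Evan, Kira, Rhea]
7. Pilot goes to Station Beta with Faye and Sol.  [Station Alpha: Cato, Dara | Station Beta: Evan, Faye, Kira, Rhea, Sol]
8. Pilot goes back to Station Alpha with Faye.  [Station Alpha: Cato, Dara, Faye | Station Beta: Evan, Kira, Rhea, Sol]
9. Pilot goes to Station Beta with Cato and Faye.  [Station Alpha: Dara | Station Beta: Cato, Evan, Faye, Kira, Rhea, Sol]
10. Pilot goes back to Station Alpha with Faye.  [Station Alpha: Dara, Faye | Station Beta: Cato, Evan, Kira, Rhea, Sol]
11. Pilot goes to Station Beta with Dara and Faye.  [Station Alpha: — | Station Beta: Cato, Dara, Evan, Faye, Kira, Rhea, Sol]

Yes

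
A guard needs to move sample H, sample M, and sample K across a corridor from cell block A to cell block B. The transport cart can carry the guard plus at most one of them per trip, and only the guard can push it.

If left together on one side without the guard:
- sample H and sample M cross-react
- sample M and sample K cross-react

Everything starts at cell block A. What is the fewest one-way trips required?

7

Counting alone: the guard can take at most 1 across per trip to cell block B, so moving all 3 needs at least 3 loaded trips out, with a return between consecutive ones — at least 5 crossings.
The safety rule pushes this higher. Following every safe sequence of crossings, the most of the 3 that can be at cell block B as the transport cart arrives there on crossing 5 is 2 — never all 3.
So no plan with fewer than 7 crossings exists, and this one achieves 7:
1. Guard goes to cell block B with sample M.
2. Guard goes back to cell block A alone.
3. Guard goes to cell block B with sample H.
4. Guard goes back to cell block A with sample M.
5. Guard goes to cell block B with sample K.
6. Guard goes back to cell block A alone.
7. Guard goes to cell block B with sample M.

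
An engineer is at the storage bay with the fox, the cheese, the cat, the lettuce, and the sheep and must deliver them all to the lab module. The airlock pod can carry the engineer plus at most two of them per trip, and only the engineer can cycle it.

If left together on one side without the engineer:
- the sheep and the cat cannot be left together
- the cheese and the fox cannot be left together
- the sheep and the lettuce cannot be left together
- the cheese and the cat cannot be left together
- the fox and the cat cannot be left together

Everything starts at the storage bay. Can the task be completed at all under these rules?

No

Whatever the first load, the items left behind include a forbidden pair without the engineer. No opening move is safe, so no plan exists.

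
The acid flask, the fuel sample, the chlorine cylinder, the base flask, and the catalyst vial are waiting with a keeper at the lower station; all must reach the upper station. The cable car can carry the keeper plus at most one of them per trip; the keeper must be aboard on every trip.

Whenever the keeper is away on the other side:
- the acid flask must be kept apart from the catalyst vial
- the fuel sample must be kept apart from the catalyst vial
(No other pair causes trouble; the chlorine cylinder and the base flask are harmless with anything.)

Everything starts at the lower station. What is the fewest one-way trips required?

11

Counting alone: the keeper can take at most 1 across per trip to the upper station, so moving all 5 needs at least 5 loaded trips out, with a return between consecutive ones — at least 9 crossings.
The safety rule pushes this higher. Following every safe sequence of crossings, the most of the 5 that can be at the upper station as the cable car arrives there on crossing 9 is 4 — never all 5.
So no plan with fewer than 11 crossings exists, and this one achieves 11:
1. Keeper goes to the upper station with the catalyst vial.
2. Keeper goes back to the lower station alone.
3. Keeper goes to the upper station with the acid flask.
4. Keeper goes back to the lower station with the catalyst vial.
5. Keeper goes to the upper station with the fuel sample.
6. Keeper goes back to the lower station alone.
7. Keeper goes to the upper station with the chlorine cylinder.
8. Keeper goes back to the lower station alone.
9. Keeper goes to the upper station with the base flask.
10. Keeper goes back to the lower station alone.
11. Keeper goes to the upper station with the catalyst vial.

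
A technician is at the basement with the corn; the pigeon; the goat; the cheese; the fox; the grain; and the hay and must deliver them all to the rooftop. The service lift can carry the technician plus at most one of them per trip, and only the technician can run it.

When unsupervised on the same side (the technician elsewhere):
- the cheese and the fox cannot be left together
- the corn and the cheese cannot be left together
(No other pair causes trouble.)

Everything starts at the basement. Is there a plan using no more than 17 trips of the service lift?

Yes

Yes — this plan uses 15 crossings (≤ 17):
1. Technician goes to the rooftop with the cheese.
2. Technician goes back to the basement alone.
3. Technician goes to the rooftop with the corn.
4. Technician goes back to the basement with the cheese.
5. Technician goes to the rooftop with the fox.
6. Technician goes back to the basement alone.
7. Technician goes to the rooftop with the pigeon.
8. Technician goes back to the basement alone.
9. Technician goes to the rooftop with the goat.
10. Technician goes back to the basement alone.
11. Technician goes to the rooftop with the grain.
12. Technician goes back to the basement alone.
13. Technician goes to the rooftop with the hay.
14. Technician goes back to the basement alone.
15. Technician goes to the rooftop with the cheese.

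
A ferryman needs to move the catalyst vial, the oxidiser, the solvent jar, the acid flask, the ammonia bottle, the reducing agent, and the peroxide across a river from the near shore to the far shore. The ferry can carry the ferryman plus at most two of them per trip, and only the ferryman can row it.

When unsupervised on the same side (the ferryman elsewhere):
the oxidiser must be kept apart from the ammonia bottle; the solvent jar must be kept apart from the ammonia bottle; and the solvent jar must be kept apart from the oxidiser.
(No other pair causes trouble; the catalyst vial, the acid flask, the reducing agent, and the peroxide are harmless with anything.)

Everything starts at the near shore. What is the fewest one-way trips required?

Counting alone: the ferryman can take at most 2 across per trip to the far shore, so moving all 7 needs at least 4 loaded trips out, with a return between consecutive ones — at least 7 crossings.
The safety rule pushes this higher. Following every safe sequence of crossings, the most of the 7 that can be at the far shore as the ferry arrives there on crossings 7, 9 is 5, 6 respectively — never all 7.
So no plan with fewer than 11 crossings exists, and this one achieves 11:
1. Ferryman goes to the far shore with the oxidiser and the solvent jar.
2. Ferryman goes back to the near shore with the oxidiser.
3. Ferryman goes to the far shore with the catalyst vial and the oxidiser.
4. Ferryman goes back to the near shore with the oxidiser.
5. Ferryman goes to the far shore with the acid flask and the oxidiser.
6. Ferryman goes back to the near shore with the oxidiser.
7. Ferryman goes to the far shore with the oxidiser and the reducing agent.
8. Ferryman goes back to the near shore with the oxidiser.
9. Ferryman goes to the far shore with the oxidiser and the peroxide.
10. Ferryman goes back to the near shore with the oxidiser.
11. Ferryman goes to the far shore with the ammonia bottle and the oxidiser.

11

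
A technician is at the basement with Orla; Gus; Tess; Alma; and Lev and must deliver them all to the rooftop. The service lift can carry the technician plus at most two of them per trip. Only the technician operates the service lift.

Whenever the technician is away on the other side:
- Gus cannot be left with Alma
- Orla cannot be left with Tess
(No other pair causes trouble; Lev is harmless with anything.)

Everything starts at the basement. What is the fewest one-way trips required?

Counting alone: the technician can take at most 2 across per trip to the rooftop, so moving all 5 needs at least 3 loaded trips out, with a return between consecutive ones — at least 5 crossings.
The plan below uses exactly 5 crossings, so it is optimal:
1. Technician goes to the rooftop with Gus and Orla.  [the basement: Alma, Lev, Tess | the rooftop: Gus, Orla]
2. Technician goes back to the basement alone.  [the basement: Alma, Lev, Tess | the rooftop: Gus, Orla]
3. Technician goes to the rooftop with Lev.  [the basement: Alma, Tess | the rooftop: Gus, Lev, Orla]
4. Technician goes back to the basement alone.  [the basement: Alma, Tess | the rooftop: Gus, Lev, Orla]
5. Technician goes to the rooftop with Alma and Tess.  [the basement: — | the rooftop: Alma, Gus, Lev, Orla, Tess]

5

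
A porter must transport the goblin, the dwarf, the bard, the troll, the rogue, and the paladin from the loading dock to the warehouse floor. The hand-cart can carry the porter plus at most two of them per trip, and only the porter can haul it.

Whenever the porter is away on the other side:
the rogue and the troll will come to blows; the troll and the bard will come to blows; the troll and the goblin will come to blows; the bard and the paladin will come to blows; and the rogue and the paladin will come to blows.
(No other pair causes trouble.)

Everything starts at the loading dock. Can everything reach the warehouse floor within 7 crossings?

Yes — this plan uses 7 crossings (≤ 7):
1. Porter goes to the warehouse floor with the paladin and the troll.  [the loading dock: the bard, the dwarf, the goblin, the rogue | the warehouse floor: the paladin, the troll]
2. Porter goes back to the loading dock alone.  [the loading dock: the bard, the dwarf, the goblin, the rogue | the warehouse floor: the paladin, the troll]
3. Porter goes to the warehouse floor with the dwarf and the goblin.  [the loading dock: the bard, the rogue | the warehouse floor: the dwarf, the goblin, the paladin, the troll]
4. Porter goes back to the loading dock with the troll.  [the loading dock: the bard, the rogue, the troll | the warehouse floor: the dwarf, the goblin, the paladin]
5. Porter goes to the warehouse floor with the bard and the rogue.  [the loading dock: the troll | the warehouse floor: the bard, the dwarf, the goblin, the paladin, the rogue]
6. Porter goes back to the loading dock with the paladin.  [the loading dock: the paladin, the troll | the warehouse floor: the bard, the dwarf, the goblin, the rogue]
7. Porter goes to the warehouse floor with the paladin and the troll.  [the loading dock: — | the warehouse floor: the bard, the dwarf, the goblin, the paladin, the rogue, the troll]

Yes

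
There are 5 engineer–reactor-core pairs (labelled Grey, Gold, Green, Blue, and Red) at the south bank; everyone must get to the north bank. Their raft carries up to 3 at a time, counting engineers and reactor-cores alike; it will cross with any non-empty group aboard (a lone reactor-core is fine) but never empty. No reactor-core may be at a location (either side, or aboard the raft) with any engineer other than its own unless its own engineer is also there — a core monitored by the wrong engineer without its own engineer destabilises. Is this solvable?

1. engineer Grey and reactor-core Grey cross → the north bank.
2. engineer Grey crosses ← the south bank.
3. reactor-core Blue, reactor-core Gold, and reactor-core Green cross → the north bank.
4. reactor-core Grey crosses ← the south bank.
5. engineer Blue, engineer Gold, and engineer Green cross → the north bank.
6. engineer Gold and reactor-core Gold cross ← the south bank.
7. engineer Gold, engineer Grey, and engineer Red cross → the north bank.
8. reactor-core Green crosses ← the south bank.
9. reactor-core Gold and reactor-core Grey cross → the north bank.
10. reactor-core Grey crosses ← the south bank.
11. reactor-core Green, reactor-core Grey, and reactor-core Red cross → the north bank.

Yes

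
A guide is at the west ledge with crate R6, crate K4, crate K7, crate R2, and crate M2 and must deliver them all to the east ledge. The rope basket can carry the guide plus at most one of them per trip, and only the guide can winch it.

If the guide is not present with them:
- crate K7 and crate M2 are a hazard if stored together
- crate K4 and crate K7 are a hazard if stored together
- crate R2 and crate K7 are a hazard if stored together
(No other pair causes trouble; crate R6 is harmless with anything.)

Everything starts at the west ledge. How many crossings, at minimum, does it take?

impossible

Following every safe sequence of crossings from the start, the most of the 5 that can be at the east ledge as the rope basket arrives there on crossings 1, 3, 5 is 1, 2, 3 respectively; the best ever achieved is 3 of 5.
From crossing 7 on, no configuration arises that was not already reachable earlier: only 18 distinct safe configurations (who is on which side, and where the rope basket is) can ever be reached, none of them has everyone across, and every continuation just revisits them. So no valid plan exists.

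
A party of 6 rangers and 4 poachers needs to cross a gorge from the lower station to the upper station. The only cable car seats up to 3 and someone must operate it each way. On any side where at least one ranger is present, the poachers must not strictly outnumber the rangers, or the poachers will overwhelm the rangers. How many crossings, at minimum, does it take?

9

Counting alone: each trip to the upper station takes at most 3 across and each return brings at least 1 back, so after t trips out (and t−1 returns) at most 3t − (t−1) of the 10 are across; that first reaches 10 at t = 5, so at least 9 crossings are needed.
The plan below uses exactly 9 crossings, so it is optimal:
1. 2 poachers → the upper station.  (the lower station: 6R 2P; the upper station: 0R 2P)
2. 1 poacher ← the lower station.  (the lower station: 6R 3P; the upper station: 0R 1P)
3. 3 poachers → the upper station.  (the lower station: 6R 0P; the upper station: 0R 4P)
4. 1 poacher ← the lower station.  (the lower station: 6R 1P; the upper station: 0R 3P)
5. 3 rangers → the upper station.  (the lower station: 3R 1P; the upper station: 3R 3P)
6. 1 poacher ← the lower station.  (the lower station: 3R 2P; the upper station: 3R 2P)
7. 1 ranger and 2 poachers → the upper station.  (the lower station: 2R 0P; the upper station: 4R 4P)
8. 1 poacher ← the lower station.  (the lower station: 2R 1P; the upper station: 4R 3P)
9. 2 rangers and 1 poacher → the upper station.  (the lower station: 0R 0P; the upper station: 6R 4P)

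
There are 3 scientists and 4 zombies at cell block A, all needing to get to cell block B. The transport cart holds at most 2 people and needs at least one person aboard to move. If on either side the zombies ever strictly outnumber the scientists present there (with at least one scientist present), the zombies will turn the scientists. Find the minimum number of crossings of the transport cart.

The zombies already outnumber the scientists at cell block A before anyone moves, so the starting position itself is disallowed.

impossible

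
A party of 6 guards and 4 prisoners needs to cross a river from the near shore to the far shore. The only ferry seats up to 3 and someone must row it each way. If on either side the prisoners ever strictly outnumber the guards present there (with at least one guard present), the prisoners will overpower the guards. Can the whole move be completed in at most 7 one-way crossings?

Counting alone: each trip to the far shore takes at most 3 across and each return brings at least 1 back, so after t trips out (and t−1 returns) at most 3t − (t−1) of the 10 are across; that first reaches 10 at t = 5, so at least 9 crossings are needed.
Since 7 < 9, 7 crossings cannot be enough. (The shortest complete plan in fact takes 9:)
1. 2 prisoners → the far shore.  (the near shore: 6G 2P; the far shore: 0G 2P)
2. 1 prisoner ← the near shore.  (the near shore: 6G 3P; the far shore: 0G 1P)
3. 3 prisoners → the far shore.  (the near shore: 6G 0P; the far shore: 0G 4P)
4. 1 prisoner ← the near shore.  (the near shore: 6G 1P; the far shore: 0G 3P)
5. 3 guards → the far shore.  (the near shore: 3G 1P; the far shore: 3G 3P)
6. 1 prisoner ← the near shore.  (the near shore: 3G 2P; the far shore: 3G 2P)
7. 1 guard and 2 prisoners → the far shore.  (the near shore: 2G 0P; the far shore: 4G 4P)
8. 1 prisoner ← the near shore.  (the near shore: 2G 1P; the far shore: 4G 3P)
9. 2 guards and 1 prisoner → the far shore.  (the near shore: 0G 0P; the far shore: 6G 4P)

No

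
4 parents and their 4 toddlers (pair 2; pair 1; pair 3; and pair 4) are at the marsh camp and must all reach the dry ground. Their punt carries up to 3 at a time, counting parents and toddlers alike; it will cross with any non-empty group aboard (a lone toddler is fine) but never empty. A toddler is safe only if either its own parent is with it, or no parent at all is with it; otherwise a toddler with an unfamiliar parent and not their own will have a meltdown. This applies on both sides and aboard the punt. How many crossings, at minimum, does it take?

9

Counting alone: each trip to the dry ground takes at most 3 across and each return brings at least 1 back, so after t trips out (and t−1 returns) at most 3t − (t−1) of the 8 are across; that first reaches 8 at t = 4, so at least 7 crossings are needed.
The safety rule pushes this higher. Following every safe sequence of crossings, the most of the 8 that can be at the dry ground as the punt arrives there on crossing 7 is 7 — never all 8.
So no plan with fewer than 9 crossings exists, and this one achieves 9:
1. parent 2 and toddler 2 cross → the dry ground.
2. parent 2 crosses ← the marsh camp.
3. parent 1, parent 2, and toddler 1 cross → the dry ground.
4. parent 2 and toddler 2 cross ← the marsh camp.
5. parent 2, parent 3, and parent 4 cross → the dry ground.
6. toddler 1 crosses ← the marsh camp.
7. toddler 1 and toddler 2 cross → the dry ground.
8. toddler 2 crosses ← the marsh camp.
9. toddler 2, toddler 3, and toddler 4 cross → the dry ground.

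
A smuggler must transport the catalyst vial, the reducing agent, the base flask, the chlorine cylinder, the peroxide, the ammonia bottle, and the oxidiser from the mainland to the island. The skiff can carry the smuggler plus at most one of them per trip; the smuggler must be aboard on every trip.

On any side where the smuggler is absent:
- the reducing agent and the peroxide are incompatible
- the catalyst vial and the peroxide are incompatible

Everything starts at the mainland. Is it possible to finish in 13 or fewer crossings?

Counting alone: the smuggler can take at most 1 across per trip to the island, so moving all 7 needs at least 7 loaded trips out, with a return between consecutive ones — at least 13 crossings.
The safety rule pushes this higher. Following every safe sequence of crossings, the most of the 7 that can be at the island as the skiff arrives there on crossing 13 is 6 — never all 7.
So the move cannot be finished within 13 crossings. (The shortest complete plan takes 15:)
1. Smuggler goes to the island with the peroxide.  [the mainland: the ammonia bottle, the base flask, the catalyst vial, the chlorine cylinder, the oxidiser, the reducing agent | the island: the peroxide]
2. Smuggler goes back to the mainland alone.  [the mainland: the ammonia bottle, the base flask, the catalyst vial, the chlorine cylinder, the oxidiser, the reducing agent | the island: the peroxide]
3. Smuggler goes to the island with the catalyst vial.  [the mainland: the ammonia bottle, the base flask, the chlorine cylinder, the oxidiser, the reducing agent | the island: the catalyst vial, the peroxide]
4. Smuggler goes back to the mainland with the peroxide.  [the mainland: the ammonia bottle, the base flask, the chlorine cylinder, the oxidiser, the peroxide, the reducing agent | the island: the catalyst vial]
5. Smuggler goes to the island with the reducing agent.  [the mainland: the ammonia bottle, the base flask, the chlorine cylinder, the oxidiser, the peroxide | the island: the catalyst vial, the reducing agent]
6. Smuggler goes back to the mainland alone.  [the mainland: the ammonia bottle, the base flask, the chlorine cylinder, the oxidiser, the peroxide | the island: the catalyst vial, the reducing agent]
7. Smuggler goes to the island with the base flask.  [the mainland: the ammonia bottle, the chlorine cylinder, the oxidiser, the peroxide | the island: the base flask, the catalyst vial, the reducing agent]
8. Smuggler goes back to the mainland alone.  [the mainland: the ammonia bottle, the chlorine cylinder, the oxidiser, the peroxide | the island: the base flask, the catalyst vial, the reducing agent]
9. Smuggler goes to the island with the chlorine cylinder.  [the mainland: the ammonia bottle, the oxidiser, the peroxide | the island: the base flask, the catalyst vial, the chlorine cylinder, the reducing agent]
10. Smuggler goes back to the mainland alone.  [the mainland: the ammonia bottle, the oxidiser, the peroxide | the island: the base flask, the catalyst vial, the chlorine cylinder, the reducing agent]
11. Smuggler goes to the island with the ammonia bottle.  [the mainland: the oxidiser, the peroxide | the island: the ammonia bottle, the base flask, the catalyst vial, the chlorine cylinder, the reducing agent]
12. Smuggler goes back to the mainland alone.  [the mainland: the oxidiser, the peroxide | the island: the ammonia bottle, the base flask, the catalyst vial, the chlorine cylinder, the reducing agent]
13. Smuggler goes to the island with the oxidiser.  [the mainland: the peroxide | the island: the ammonia bottle, the base flask, the catalyst vial, the chlorine cylinder, the oxidiser, the reducing agent]
14. Smuggler goes back to the mainland alone.  [the mainland: the peroxide | the island: the ammonia bottle, the base flask, the catalyst vial, the chlorine cylinder, the oxidiser, the reducing agent]
15. Smuggler goes to the island with the peroxide.  [the mainland: — | the island: the ammonia bottle, the base flask, the catalyst vial, the chlorine cylinder, the oxidiser, the peroxide, the reducing agent]

No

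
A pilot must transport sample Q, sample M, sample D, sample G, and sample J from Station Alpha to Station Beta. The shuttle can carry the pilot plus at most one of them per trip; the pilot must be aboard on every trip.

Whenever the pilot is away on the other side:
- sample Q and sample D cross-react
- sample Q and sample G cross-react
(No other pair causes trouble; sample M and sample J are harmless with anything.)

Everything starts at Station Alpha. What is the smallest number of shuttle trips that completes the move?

11

Counting alone: the pilot can take at most 1 across per trip to Station Beta, so moving all 5 needs at least 5 loaded trips out, with a return between consecutive ones — at least 9 crossings.
The safety rule pushes this higher. Following every safe sequence of crossings, the most of the 5 that can be at Station Beta as the shuttle arrives there on crossing 9 is 4 — never all 5.
So no plan with fewer than 11 crossings exists, and this one achieves 11:
1. Pilot goes to Station Beta with sample Q.  [Station Alpha: sample D, sample G, sample J, sample M | Station Beta: sample Q]
2. Pilot goes back to Station Alpha alone.  [Station Alpha: sample D, sample G, sample J, sample M | Station Beta: sample Q]
3. Pilot goes to Station Beta with sample M.  [Station Alpha: sample D, sample G, sample J | Station Beta: sample M, sample Q]
4. Pilot goes back to Station Alpha alone.  [Station Alpha: sample D, sample G, sample J | Station Beta: sample M, sample Q]
5. Pilot goes to Station Beta with sample D.  [Station Alpha: sample G, sample J | Station Beta: sample D, sample M, sample Q]
6. Pilot goes back to Station Alpha with sample Q.  [Station Alpha: sample G, sample J, sample Q | Station Beta: sample D, sample M]
7. Pilot goes to Station Beta with sample G.  [Station Alpha: sample J, sample Q | Station Beta: sample D, sample G, sample M]
8. Pilot goes back to Station Alpha alone.  [Station Alpha: sample J, sample Q | Station Beta: sample D, sample G, sample M]
9. Pilot goes to Station Beta with sample J.  [Station Alpha: sample Q | Station Beta: sample D, sample G, sample J, sample M]
10. Pilot goes back to Station Alpha alone.  [Station Alpha: sample Q | Station Beta: sample D, sample G, sample J, sample M]
11. Pilot goes to Station Beta with sample Q.  [Station Alpha: — | Station Beta: sample D, sample G, sample J, sample M, sample Q]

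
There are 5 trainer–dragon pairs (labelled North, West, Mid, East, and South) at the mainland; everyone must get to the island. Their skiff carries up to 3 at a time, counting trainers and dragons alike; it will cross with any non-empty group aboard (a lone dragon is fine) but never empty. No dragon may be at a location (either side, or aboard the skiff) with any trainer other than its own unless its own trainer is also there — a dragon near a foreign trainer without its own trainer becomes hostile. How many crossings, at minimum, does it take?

11

Counting alone: each trip to the island takes at most 3 across and each return brings at least 1 back, so after t trips out (and t−1 returns) at most 3t − (t−1) of the 10 are across; that first reaches 10 at t = 5, so at least 9 crossings are needed.
The safety rule pushes this higher. Following every safe sequence of crossings, the most of the 10 that can be at the island as the skiff arrives there on crossing 9 is 9 — never all 10.
So no plan with fewer than 11 crossings exists, and this one achieves 11:
1. dragon North and trainer North cross → the island.
2. trainer North crosses ← the mainland.
3. dragon East, dragon Mid, and dragon West cross → the island.
4. dragon North crosses ← the mainland.
5. trainer East, trainer Mid, and trainer West cross → the island.
6. dragon West and trainer West cross ← the mainland.
7. trainer North, trainer South, and trainer West cross → the island.
8. dragon Mid crosses ← the mainland.
9. dragon North and dragon West cross → the island.
10. dragon North crosses ← the mainland.
11. dragon Mid, dragon North, and dragon South cross → the island.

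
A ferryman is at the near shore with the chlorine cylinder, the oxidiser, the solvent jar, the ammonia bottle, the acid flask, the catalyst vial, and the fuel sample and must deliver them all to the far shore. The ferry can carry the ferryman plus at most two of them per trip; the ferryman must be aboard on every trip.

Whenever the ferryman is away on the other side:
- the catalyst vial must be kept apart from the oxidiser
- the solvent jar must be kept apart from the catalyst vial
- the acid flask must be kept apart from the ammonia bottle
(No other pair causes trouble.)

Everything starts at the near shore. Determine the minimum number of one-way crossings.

Counting alone: the ferryman can take at most 2 across per trip to the far shore, so moving all 7 needs at least 4 loaded trips out, with a return between consecutive ones — at least 7 crossings.
The plan below uses exactly 7 crossings, so it is optimal:
1. Ferryman goes to the far shore with the ammonia bottle and the catalyst vial.  [the near shore: the acid flask, the chlorine cylinder, the fuel sample, the oxidiser, the solvent jar | the far shore: the ammonia bottle, the catalyst vial]
2. Ferryman goes back to the near shore alone.  [the near shore: the acid flask, the chlorine cylinder, the fuel sample, the oxidiser, the solvent jar | the far shore: the ammonia bottle, the catalyst vial]
3. Ferryman goes to the far shore with the chlorine cylinder and the oxidiser.  [the near shore: the acid flask, the fuel sample, the solvent jar | the far shore: the ammonia bottle, the catalyst vial, the chlorine cylinder, the oxidiser]
4. Ferryman goes back to the near shore with the catalyst vial.  [the near shore: the acid flask, the catalyst vial, the fuel sample, the solvent jar | the far shore: the ammonia bottle, the chlorine cylinder, the oxidiser]
5. Ferryman goes to the far shore with the fuel sample and the solvent jar.  [the near shore: the acid flask, the catalyst vial | the far shore: the ammonia bottle, the chlorine cylinder, the fuel sample, the oxidiser, the solvent jar]
6. Ferryman goes back to the near shore alone.  [the near shore: the acid flask, the catalyst vial | the far shore: the ammonia bottle, the chlorine cylinder, the fuel sample, the oxidiser, the solvent jar]
7. Ferryman goes to the far shore with the acid flask and the catalyst vial.  [the near shore: — | the far shore: the acid flask, the ammonia bottle, the catalyst vial, the chlorine cylinder, the fuel sample, the oxidiser, the solvent jar]

7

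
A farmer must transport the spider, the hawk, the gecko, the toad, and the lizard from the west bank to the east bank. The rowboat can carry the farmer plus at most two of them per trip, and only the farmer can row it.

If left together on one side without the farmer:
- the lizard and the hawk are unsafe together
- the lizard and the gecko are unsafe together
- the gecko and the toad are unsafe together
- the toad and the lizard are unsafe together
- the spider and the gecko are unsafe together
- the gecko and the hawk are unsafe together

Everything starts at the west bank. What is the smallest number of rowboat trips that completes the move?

Counting alone: the farmer can take at most 2 across per trip to the east bank, so moving all 5 needs at least 3 loaded trips out, with a return between consecutive ones — at least 5 crossings.
The safety rule pushes this higher. Following every safe sequence of crossings, the most of the 5 that can be at the east bank as the rowboat arrives there on crossing 5 is 4 — never all 5.
So no plan with fewer than 7 crossings exists, and this one achieves 7:
1. Farmer goes to the east bank with the gecko and the lizard.
2. Farmer goes back to the west bank with the gecko.
3. Farmer goes to the east bank with the gecko and the spider.
4. Farmer goes back to the west bank with the gecko.
5. Farmer goes to the east bank with the hawk and the toad.
6. Farmer goes back to the west bank with the lizard.
7. Farmer goes to the east bank with the gecko and the lizard.

7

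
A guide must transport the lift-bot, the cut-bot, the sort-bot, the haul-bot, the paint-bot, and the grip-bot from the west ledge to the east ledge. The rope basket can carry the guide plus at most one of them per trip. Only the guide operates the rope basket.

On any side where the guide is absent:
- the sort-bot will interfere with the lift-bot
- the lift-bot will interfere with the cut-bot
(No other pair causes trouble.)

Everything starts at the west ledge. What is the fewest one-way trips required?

Counting alone: the guide can take at most 1 across per trip to the east ledge, so moving all 6 needs at least 6 loaded trips out, with a return between consecutive ones — at least 11 crossings.
The safety rule pushes this higher. Following every safe sequence of crossings, the most of the 6 that can be at the east ledge as the rope basket arrives there on crossing 11 is 5 — never all 6.
So no plan with fewer than 13 crossings exists, and this one achieves 13:
1. Guide goes to the east ledge with the lift-bot.  [the west ledge: the cut-bot, the grip-bot, the haul-bot, the paint-bot, the sort-bot | the east ledge: the lift-bot]
2. Guide goes back to the west ledge alone.  [the west ledge: the cut-bot, the grip-bot, the haul-bot, the paint-bot, the sort-bot | the east ledge: the lift-bot]
3. Guide goes to the east ledge with the cut-bot.  [the west ledge: the grip-bot, the haul-bot, the paint-bot, the sort-bot | the east ledge: the cut-bot, the lift-bot]
4. Guide goes back to the west ledge with the lift-bot.  [the west ledge: the grip-bot, the haul-bot, the lift-bot, the paint-bot, the sort-bot | the east ledge: the cut-bot]
5. Guide goes to the east ledge with the sort-bot.  [the west ledge: the grip-bot, the haul-bot, the lift-bot, the paint-bot | the east ledge: the cut-bot, the sort-bot]
6. Guide goes back to the west ledge alone.  [the west ledge: the grip-bot, the haul-bot, the lift-bot, the paint-bot | the east ledge: the cut-bot, the sort-bot]
7. Guide goes to the east ledge with the haul-bot.  [the west ledge: the grip-bot, the lift-bot, the paint-bot | the east ledge: the cut-bot, the haul-bot, the sort-bot]
8. Guide goes back to the west ledge alone.  [the west ledge: the grip-bot, the lift-bot, the paint-bot | the east ledge: the cut-bot, the haul-bot, the sort-bot]
9. Guide goes to the east ledge with the paint-bot.  [the west ledge: the grip-bot, the lift-bot | the east ledge: the cut-bot, the haul-bot, the paint-bot, the sort-bot]
10. Guide goes back to the west ledge alone.  [the west ledge: the grip-bot, the lift-bot | the east ledge: the cut-bot, the haul-bot, the paint-bot, the sort-bot]
11. Guide goes to the east ledge with the grip-bot.  [the west ledge: the lift-bot | the east ledge: the cut-bot, the grip-bot, the haul-bot, the paint-bot, the sort-bot]
12. Guide goes back to the west ledge alone.  [the west ledge: the lift-bot | the east ledge: the cut-bot, the grip-bot, the haul-bot, the paint-bot, the sort-bot]
13. Guide goes to the east ledge with the lift-bot.  [the west ledge: — | the east ledge: the cut-bot, the grip-bot, the haul-bot, the lift-bot, the paint-bot, the sort-bot]

13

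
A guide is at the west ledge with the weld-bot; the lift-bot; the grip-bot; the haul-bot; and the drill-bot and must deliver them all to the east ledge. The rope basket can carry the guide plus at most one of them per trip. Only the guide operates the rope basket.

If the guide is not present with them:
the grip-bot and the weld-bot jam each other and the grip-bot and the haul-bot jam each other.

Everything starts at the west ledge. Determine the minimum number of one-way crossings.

11

Counting alone: the guide can take at most 1 across per trip to the east ledge, so moving all 5 needs at least 5 loaded trips out, with a return between consecutive ones — at least 9 crossings.
The safety rule pushes this higher. Following every safe sequence of crossings, the most of the 5 that can be at the east ledge as the rope basket arrives there on crossing 9 is 4 — never all 5.
So no plan with fewer than 11 crossings exists, and this one achieves 11:
1. Guide goes to the east ledge with the grip-bot.  [the west ledge: the drill-bot, the haul-bot, the lift-bot, the weld-bot | the east ledge: the grip-bot]
2. Guide goes back to the west ledge alone.  [the west ledge: the drill-bot, the haul-bot, the lift-bot, the weld-bot | the east ledge: the grip-bot]
3. Guide goes to the east ledge with the weld-bot.  [the west ledge: the drill-bot, the haul-bot, the lift-bot | the east ledge: the grip-bot, the weld-bot]
4. Guide goes back to the west ledge with the grip-bot.  [the west ledge: the drill-bot, the grip-bot, the haul-bot, the lift-bot | the east ledge: the weld-bot]
5. Guide goes to the east ledge with the haul-bot.  [the west ledge: the drill-bot, the grip-bot, the lift-bot | the east ledge: the haul-bot, the weld-bot]
6. Guide goes back to the west ledge alone.  [the west ledge: the drill-bot, the grip-bot, the lift-bot | the east ledge: the haul-bot, the weld-bot]
7. Guide goes to the east ledge with the lift-bot.  [the west ledge: the drill-bot, the grip-bot | the east ledge: the haul-bot, the lift-bot, the weld-bot]
8. Guide goes back to the west ledge alone.  [the west ledge: the drill-bot, the grip-bot | the east ledge: the haul-bot, the lift-bot, the weld-bot]
9. Guide goes to the east ledge with the drill-bot.  [the west ledge: the grip-bot | the east ledge: the drill-bot, the haul-bot, the lift-bot, the weld-bot]
10. Guide goes back to the west ledge alone.  [the west ledge: the grip-bot | the east ledge: the drill-bot, the haul-bot, the lift-bot, the weld-bot]
11. Guide goes to the east ledge with the grip-bot.  [the west ledge: — | the east ledge: the drill-bot, the grip-bot, the haul-bot, the lift-bot, the weld-bot]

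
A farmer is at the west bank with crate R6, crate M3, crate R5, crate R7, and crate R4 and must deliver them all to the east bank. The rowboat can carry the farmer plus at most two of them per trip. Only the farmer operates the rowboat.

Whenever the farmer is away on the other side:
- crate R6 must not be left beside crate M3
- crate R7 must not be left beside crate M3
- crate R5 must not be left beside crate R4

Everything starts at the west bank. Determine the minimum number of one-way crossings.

5

Counting alone: the farmer can take at most 2 across per trip to the east bank, so moving all 5 needs at least 3 loaded trips out, with a return between consecutive ones — at least 5 crossings.
The plan below uses exactly 5 crossings, so it is optimal:
1. Farmer goes to the east bank with crate M3 and crate R5.
2. Farmer goes back to the west bank alone.
3. Farmer goes to the east bank with crate R6 and crate R7.
4. Farmer goes back to the west bank with crate M3.
5. Farmer goes to the east bank with crate M3 and crate R4.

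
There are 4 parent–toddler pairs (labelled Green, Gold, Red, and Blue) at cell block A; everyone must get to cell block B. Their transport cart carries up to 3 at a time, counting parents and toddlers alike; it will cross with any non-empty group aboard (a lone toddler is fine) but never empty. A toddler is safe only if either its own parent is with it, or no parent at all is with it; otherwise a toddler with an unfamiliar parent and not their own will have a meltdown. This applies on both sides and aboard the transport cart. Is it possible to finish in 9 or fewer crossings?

Yes

Yes — this plan uses 9 crossings (≤ 9):
1. parent Green and toddler Green cross → cell block B.
2. parent Green crosses ← cell block A.
3. parent Gold, parent Green, and toddler Gold cross → cell block B.
4. parent Green and toddler Green cross ← cell block A.
5. parent Blue, parent Green, and parent Red cross → cell block B.
6. toddler Gold crosses ← cell block A.
7. toddler Gold and toddler Green cross → cell block B.
8. toddler Green crosses ← cell block A.
9. toddler Blue, toddler Green, and toddler Red cross → cell block B.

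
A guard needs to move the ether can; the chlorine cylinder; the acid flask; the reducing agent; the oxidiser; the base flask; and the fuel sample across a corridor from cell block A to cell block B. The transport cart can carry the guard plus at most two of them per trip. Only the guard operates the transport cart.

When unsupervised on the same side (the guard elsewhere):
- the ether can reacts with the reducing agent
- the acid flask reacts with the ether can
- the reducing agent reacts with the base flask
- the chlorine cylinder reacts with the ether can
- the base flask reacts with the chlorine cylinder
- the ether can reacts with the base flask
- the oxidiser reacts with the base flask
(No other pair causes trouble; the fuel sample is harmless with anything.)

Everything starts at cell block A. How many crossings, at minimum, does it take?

Counting alone: the guard can take at most 2 across per trip to cell block B, so moving all 7 needs at least 4 loaded trips out, with a return between consecutive ones — at least 7 crossings.
The safety rule pushes this higher. Following every safe sequence of crossings, the most of the 7 that can be at cell block B as the transport cart arrives there on crossings 7, 9 is 5, 6 respectively — never all 7.
So no plan with fewer than 11 crossings exists, and this one achieves 11:
1. Guard goes to cell block B with the base flask and the ether can.  [cell block A: the acid flask, the chlorine cylinder, the fuel sample, the oxidiser, the reducing agent | cell block B: the base flask, the ether can]
2. Guard goes back to cell block A with the ether can.  [cell block A: the acid flask, the chlorine cylinder, the ether can, the fuel sample, the oxidiser, the reducing agent | cell block B: the base flask]
3. Guard goes to cell block B with the acid flask and the ether can.  [cell block A: the chlorine cylinder, the fuel sample, the oxidiser, the reducing agent | cell block B: the acid flask, the base flask, the ether can]
4. Guard goes back to cell block A with the ether can.  [cell block A: the chlorine cylinder, the ether can, the fuel sample, the oxidiser, the reducing agent | cell block B: the acid flask, the base flask]
5. Guard goes to cell block B with the ether can and the fuel sample.  [cell block A: the chlorine cylinder, the oxidiser, the reducing agent | cell block B: the acid flask, the base flask, the ether can, the fuel sample]
6. Guard goes back to cell block A with the ether can.  [cell block A: the chlorine cylinder, the ether can, the oxidiser, the reducing agent | cell block B: the acid flask, the base flask, the fuel sample]
7. Guard goes to cell block B with the chlorine cylinder and the reducing agent.  [cell block A: the ether can, the oxidiser | cell block B: the acid flask, the base flask, the chlorine cylinder, the fuel sample, the reducing agent]
8. Guard goes back to cell block A with the base flask.  [cell block A: the base flask, the ether can, the oxidiser | cell block B: the acid flask, the chlorine cylinder, the fuel sample, the reducing agent]
9. Guard goes to cell block B with the ether can and the oxidiser.  [cell block A: the base flask | cell block B: the acid flask, the chlorine cylinder, the ether can, the fuel sample, the oxidiser, the reducing agent]
10. Guard goes back to cell block A with the ether can.  [cell block A: the base flask, the ether can | cell block B: the acid flask, the chlorine cylinder, the fuel sample, the oxidiser, the reducing agent]
11. Guard goes to cell block B with the base flask and the ether can.  [cell block A: — | cell block B: the acid flask, the base flask, the chlorine cylinder, the ether can, the fuel sample, the oxidiser, the reducing agent]

11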